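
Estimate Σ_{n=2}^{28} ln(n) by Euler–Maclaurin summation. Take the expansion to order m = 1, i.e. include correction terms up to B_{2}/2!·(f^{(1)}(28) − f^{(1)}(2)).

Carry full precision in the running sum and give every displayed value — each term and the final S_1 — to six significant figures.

∫_2^28 ln(x) dx evaluates to 65.9154.
Endpoint term: (f(2) + f(28))/2 = (0.693147 + 3.33220)/2 = 2.01268.
So far: 67.9281.
Correction k=1: B_{2}/2! · (f^{(1)}(28) − f^{(1)}(2)) = 1/12 · (0.0357143 − 0.500000) = -0.0386905.

S_1 ≈ 67.8894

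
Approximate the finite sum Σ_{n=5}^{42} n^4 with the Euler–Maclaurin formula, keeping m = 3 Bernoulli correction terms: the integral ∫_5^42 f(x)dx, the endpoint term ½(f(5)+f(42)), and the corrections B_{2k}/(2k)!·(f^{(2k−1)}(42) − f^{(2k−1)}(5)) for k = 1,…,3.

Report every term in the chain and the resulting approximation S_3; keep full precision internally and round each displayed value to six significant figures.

The integral term ∫_5^42 x^4 dx = 2.61376e+07.
Endpoint term: (f(5) + f(42))/2 = (625.000 + 3.11170e+06)/2 = 1.55616e+06.
So far: 2.76938e+07.
Correction k=1: B_{2}/2! · (f^{(1)}(42) − f^{(1)}(5)) = 1/12 · (296352 − 500.000) = 24654.3.
Partial sum through k=1: 2.77184e+07.
Correction k=2: B_{4}/4! · (f^{(3)}(42) − f^{(3)}(5)) = −1/720 · (1008.00 − 120.000) = -1.23333.
Partial sum through k=2: 2.77184e+07.
Correction k=3: B_{6}/6! · (f^{(5)}(42) − f^{(5)}(5)) = 1/30240 · (0.00000 − 0.00000) = 0.00000.

S_3 ≈ 2.77184e+07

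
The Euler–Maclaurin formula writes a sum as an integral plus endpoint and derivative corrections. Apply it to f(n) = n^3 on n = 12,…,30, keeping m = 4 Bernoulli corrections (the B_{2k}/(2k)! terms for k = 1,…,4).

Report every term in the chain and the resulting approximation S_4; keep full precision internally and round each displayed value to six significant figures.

∫_12^30 x^3 dx evaluates to 197316.
Endpoint term: (f(12) + f(30))/2 = (1728.00 + 27000.0)/2 = 14364.0.
So far: 211680.
k=1: B_{2}/(2)! × [f^{(1)}(30) − f^{(1)}(12)] = 1/12 × (2700.00 − 432.000) = 189.000.
Running total after k=1: 211869.
k=2: B_{4}/(4)! × [f^{(3)}(30) − f^{(3)}(12)] = −1/720 × (6.00000 − 6.00000) = 0.00000.
Running total after k=2: 211869.
k=3: B_{6}/(6)! × [f^{(5)}(30) − f^{(5)}(12)] = 1/30240 × (0.00000 − 0.00000) = 0.00000.
Running total after k=3: 211869.
k=4: B_{8}/(8)! × [f^{(7)}(30) − f^{(7)}(12)] = −1/1209600 × (0.00000 − 0.00000) = 0.00000.

S_4 ≈ 211869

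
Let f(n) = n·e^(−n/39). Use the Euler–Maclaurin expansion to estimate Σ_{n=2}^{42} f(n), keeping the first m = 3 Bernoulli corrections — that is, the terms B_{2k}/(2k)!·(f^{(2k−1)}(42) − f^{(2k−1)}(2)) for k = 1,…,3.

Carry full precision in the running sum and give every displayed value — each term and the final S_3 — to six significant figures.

S_3 ≈ 451.005

Integral: ∫_2^42 x·e^(−x/39) dx = 442.979.
Endpoint term: (f(2) + f(42))/2 = (1.90002 + 14.3070)/2 = 8.10349.
So far: 451.082.
Order-1 term: 1/12 · (-0.0262032 − 0.901292) = -0.0772913.
Partial sum through k=1: 451.005.
Order-2 term: −1/720 · (0.000430691 − 0.00184176) = 1.95982e-06.
Partial sum through k=2: 451.005.
Order-3 term: 1/30240 · (5.77652e-07 − 2.03218e-06) = -4.80995e-11.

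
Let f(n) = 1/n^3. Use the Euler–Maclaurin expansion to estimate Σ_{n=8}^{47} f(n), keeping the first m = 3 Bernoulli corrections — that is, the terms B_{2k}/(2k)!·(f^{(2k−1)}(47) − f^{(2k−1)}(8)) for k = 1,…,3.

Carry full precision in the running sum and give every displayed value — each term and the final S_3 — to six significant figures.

S_3 ≈ 0.00862820

Integral: ∫_8^47 1/x^3 dx = 0.00758615.
Endpoint term: (f(8) + f(47))/2 = (0.00195312 + 9.63178e-06)/2 = 0.000981378.
Integral + boundary = 0.00856753.
Correction k=1: B_{2}/2! · (f^{(1)}(47) − f^{(1)}(8)) = 1/12 · (-6.14794e-07 − (-0.000732422)) = 6.09839e-05.
Partial sum through k=1: 0.00862852.
Correction k=2: B_{4}/4! · (f^{(3)}(47) − f^{(3)}(8)) = −1/720 · (-5.56627e-09 − (-0.000228882)) = -3.17884e-07.
Partial sum through k=2: 0.00862820.
Correction k=3: B_{6}/6! · (f^{(5)}(47) − f^{(5)}(8)) = 1/30240 · (-1.05832e-10 − (-0.000150204)) = 4.96705e-09.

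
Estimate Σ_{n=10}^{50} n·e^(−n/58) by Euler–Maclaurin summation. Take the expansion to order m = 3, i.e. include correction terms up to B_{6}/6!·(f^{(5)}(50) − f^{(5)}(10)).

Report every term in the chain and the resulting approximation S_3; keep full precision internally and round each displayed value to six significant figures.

The integral term ∫_10^50 x·e^(−x/58) dx = 674.183.
Boundary: ½(f(10) + f(50)) = ½(8.41631 + 21.1144) = 14.7653.
Integral + boundary = 688.949.
k=1: B_{2}/(2)! × [f^{(1)}(50) − f^{(1)}(10)] = 1/12 × (0.0582465 − 0.696522) = -0.0531896.
After k=1: 688.895.
k=2: B_{4}/(4)! × [f^{(3)}(50) − f^{(3)}(10)] = −1/720 × (0.000268377 − 0.000707427) = 6.09791e-07.
After k=2: 688.895.
k=3: B_{6}/(6)! × [f^{(5)}(50) − f^{(5)}(10)] = 1/30240 × (1.54411e-07 − 3.59037e-07) = -6.76673e-12.

S_3 ≈ 688.895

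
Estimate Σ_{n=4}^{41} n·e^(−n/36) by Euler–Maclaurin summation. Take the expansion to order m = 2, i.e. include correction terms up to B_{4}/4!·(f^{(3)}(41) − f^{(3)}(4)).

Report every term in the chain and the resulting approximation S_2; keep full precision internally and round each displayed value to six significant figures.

∫_4^41 x·e^(−x/36) dx evaluates to 401.045.
Boundary: ½(f(4) + f(41)) = ½(3.57936 + 13.1272) = 8.35326.
Integral + boundary = 409.398.
Correction k=1: B_{2}/2! · (f^{(1)}(41) − f^{(1)}(4)) = 1/12 · (-0.0444687 − 0.795413) = -0.0699901.
Partial sum through k=1: 409.328.
Correction k=2: B_{4}/4! · (f^{(3)}(41) − f^{(3)}(4)) = −1/720 · (0.000459784 − 0.00199467) = 2.13178e-06.

S_2 ≈ 409.328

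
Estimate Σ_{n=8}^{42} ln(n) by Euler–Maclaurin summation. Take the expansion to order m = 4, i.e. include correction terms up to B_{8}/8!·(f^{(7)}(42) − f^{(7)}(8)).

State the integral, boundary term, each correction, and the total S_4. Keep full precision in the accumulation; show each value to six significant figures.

Integral: ∫_8^42 ln(x) dx = 106.347.
Endpoint term: (f(8) + f(42))/2 = (2.07944 + 3.73767)/2 = 2.90856.
Integral + boundary = 109.255.
k=1: B_{2}/(2)! × [f^{(1)}(42) − f^{(1)}(8)] = 1/12 × (0.0238095 − 0.125000) = -0.00843254.
After k=1: 109.247.
k=2: B_{4}/(4)! × [f^{(3)}(42) − f^{(3)}(8)] = −1/720 × (2.69949e-05 − 0.00390625) = 5.38785e-06.
After k=2: 109.247.
k=3: B_{6}/(6)! × [f^{(5)}(42) − f^{(5)}(8)] = 1/30240 × (1.83639e-07 − 0.000732422) = -2.42142e-08.
After k=3: 109.247.
k=4: B_{8}/(8)! × [f^{(7)}(42) − f^{(7)}(8)] = −1/1209600 × (3.12311e-09 − 0.000343323) = 2.83829e-10.

S_4 ≈ 109.247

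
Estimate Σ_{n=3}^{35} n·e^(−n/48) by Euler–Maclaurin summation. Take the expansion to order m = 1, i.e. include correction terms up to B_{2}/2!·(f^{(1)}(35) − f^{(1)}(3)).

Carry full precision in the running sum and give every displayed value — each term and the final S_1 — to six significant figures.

S_1 ≈ 387.944

The integral term ∫_3^35 x·e^(−x/48) dx = 378.157.
½[f(3) + f(35)] = ½[2.81824 + 16.8809] = 9.84956.
Running total after boundary: 388.007.
Order-1 term: 1/12 · (0.130626 − 0.880700) = -0.0625062.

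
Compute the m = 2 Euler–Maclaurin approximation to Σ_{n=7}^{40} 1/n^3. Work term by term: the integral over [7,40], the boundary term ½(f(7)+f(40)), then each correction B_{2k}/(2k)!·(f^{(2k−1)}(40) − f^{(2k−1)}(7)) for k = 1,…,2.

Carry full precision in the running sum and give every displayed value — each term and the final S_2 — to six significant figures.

The integral term ∫_7^40 1/x^3 dx = 0.00989158.
Boundary: ½(f(7) + f(40)) = ½(0.00291545 + 1.56250e-05) = 0.00146554.
Integral + boundary = 0.0113571.
Order-1 term: 1/12 · (-1.17187e-06 − (-0.00124948)) = 0.000104026.
Running total after k=1: 0.0114611.
Order-2 term: −1/720 · (-1.46484e-08 − (-0.000509992)) = -7.08301e-07.

S_2 ≈ 0.0114604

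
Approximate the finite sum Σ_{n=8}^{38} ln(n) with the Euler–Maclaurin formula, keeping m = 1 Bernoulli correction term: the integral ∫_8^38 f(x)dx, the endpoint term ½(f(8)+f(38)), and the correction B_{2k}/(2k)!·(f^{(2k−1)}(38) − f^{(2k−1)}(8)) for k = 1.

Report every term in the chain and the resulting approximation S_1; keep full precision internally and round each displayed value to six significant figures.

∫_8^38 ln(x) dx evaluates to 91.5927.
½[f(8) + f(38)] = ½[2.07944 + 3.63759] = 2.85851.
Running total after boundary: 94.4513.
Order-1 term: 1/12 · (0.0263158 − 0.125000) = -0.00822368.

S_1 ≈ 94.4430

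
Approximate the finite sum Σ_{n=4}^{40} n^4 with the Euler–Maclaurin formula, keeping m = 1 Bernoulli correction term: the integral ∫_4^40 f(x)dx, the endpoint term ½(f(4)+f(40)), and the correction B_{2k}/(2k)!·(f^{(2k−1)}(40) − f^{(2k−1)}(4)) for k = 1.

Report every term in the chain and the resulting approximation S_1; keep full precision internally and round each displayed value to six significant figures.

∫_4^40 x^4 dx evaluates to 2.04798e+07.
Boundary: ½(f(4) + f(40)) = ½(256.000 + 2.56000e+06) = 1.28013e+06.
Running total after boundary: 2.17599e+07.
Correction k=1: B_{2}/2! · (f^{(1)}(40) − f^{(1)}(4)) = 1/12 · (256000 − 256.000) = 21312.0.

S_1 ≈ 2.17812e+07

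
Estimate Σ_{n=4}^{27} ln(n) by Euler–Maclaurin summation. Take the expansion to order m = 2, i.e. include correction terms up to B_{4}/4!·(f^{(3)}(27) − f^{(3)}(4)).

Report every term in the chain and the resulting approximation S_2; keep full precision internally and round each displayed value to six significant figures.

S_2 ≈ 62.7658

Integral: ∫_4^27 ln(x) dx = 60.4424.
Boundary: ½(f(4) + f(27)) = ½(1.38629 + 3.29584) = 2.34107.
So far: 62.7835.
k=1: B_{2}/(2)! × [f^{(1)}(27) − f^{(1)}(4)] = 1/12 × (0.0370370 − 0.250000) = -0.0177469.
Partial sum through k=1: 62.7657.
k=2: B_{4}/(4)! × [f^{(3)}(27) − f^{(3)}(4)] = −1/720 × (0.000101611 − 0.0312500) = 4.32617e-05.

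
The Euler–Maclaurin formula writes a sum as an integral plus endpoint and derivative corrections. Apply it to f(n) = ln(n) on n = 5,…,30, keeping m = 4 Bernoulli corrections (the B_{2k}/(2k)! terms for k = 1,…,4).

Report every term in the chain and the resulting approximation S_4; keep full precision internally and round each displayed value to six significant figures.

S_4 ≈ 71.4802

The integral term ∫_5^30 ln(x) dx = 68.9887.
Boundary: ½(f(5) + f(30)) = ½(1.60944 + 3.40120) = 2.50532.
Integral + boundary = 71.4940.
Order-1 term: 1/12 · (0.0333333 − 0.200000) = -0.0138889.
After k=1: 71.4802.
Order-2 term: −1/720 · (7.40741e-05 − 0.0160000) = 2.21193e-05.
After k=2: 71.4802.
Order-3 term: 1/30240 · (9.87654e-07 − 0.00768000) = -2.53936e-07.
After k=3: 71.4802.
Order-4 term: −1/1209600 · (3.29218e-08 − 0.00921600) = 7.61902e-09.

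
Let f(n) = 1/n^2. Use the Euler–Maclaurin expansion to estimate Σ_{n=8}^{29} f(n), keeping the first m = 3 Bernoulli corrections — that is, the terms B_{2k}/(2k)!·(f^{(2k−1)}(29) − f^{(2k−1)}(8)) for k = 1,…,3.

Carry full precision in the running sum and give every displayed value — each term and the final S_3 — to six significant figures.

S_3 ≈ 0.0992420

∫_8^29 1/x^2 dx evaluates to 0.0905172.
½[f(8) + f(29)] = ½[0.0156250 + 0.00118906] = 0.00840703.
Integral + boundary = 0.0989243.
Correction k=1: B_{2}/2! · (f^{(1)}(29) − f^{(1)}(8)) = 1/12 · (-8.20042e-05 − (-0.00390625)) = 0.000318687.
Running total after k=1: 0.0992430.
Correction k=2: B_{4}/4! · (f^{(3)}(29) − f^{(3)}(8)) = −1/720 · (-1.17010e-06 − (-0.000732422)) = -1.01563e-06.
Running total after k=2: 0.0992419.
Correction k=3: B_{6}/6! · (f^{(5)}(29) − f^{(5)}(8)) = 1/30240 · (-4.17394e-08 − (-0.000343323)) = 1.13519e-08.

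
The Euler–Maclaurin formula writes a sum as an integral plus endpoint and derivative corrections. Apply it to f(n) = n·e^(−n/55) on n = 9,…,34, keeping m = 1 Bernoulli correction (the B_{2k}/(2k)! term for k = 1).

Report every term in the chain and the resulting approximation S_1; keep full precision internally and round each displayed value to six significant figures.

S_1 ≈ 363.569

∫_9^34 x·e^(−x/55) dx evaluates to 350.628.
Endpoint term: (f(9) + f(34))/2 = (7.64146 + 18.3234)/2 = 12.9824.
Integral + boundary = 363.611.
Correction k=1: B_{2}/2! · (f^{(1)}(34) − f^{(1)}(9)) = 1/12 · (0.205771 − 0.710115) = -0.0420287.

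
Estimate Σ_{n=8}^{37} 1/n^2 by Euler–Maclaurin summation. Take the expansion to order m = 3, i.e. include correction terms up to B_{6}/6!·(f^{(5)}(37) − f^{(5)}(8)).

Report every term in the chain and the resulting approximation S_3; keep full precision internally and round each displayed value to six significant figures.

S_3 ≈ 0.106472

The integral term ∫_8^37 1/x^2 dx = 0.0979730.
Boundary: ½(f(8) + f(37)) = ½(0.0156250 + 0.000730460) = 0.00817773.
Running total after boundary: 0.106151.
Order-1 term: 1/12 · (-3.94843e-05 − (-0.00390625)) = 0.000322230.
After k=1: 0.106473.
Order-2 term: −1/720 · (-3.46101e-07 − (-0.000732422)) = -1.01677e-06.
After k=2: 0.106472.
Order-3 term: 1/30240 · (-7.58439e-09 − (-0.000343323)) = 1.13530e-08.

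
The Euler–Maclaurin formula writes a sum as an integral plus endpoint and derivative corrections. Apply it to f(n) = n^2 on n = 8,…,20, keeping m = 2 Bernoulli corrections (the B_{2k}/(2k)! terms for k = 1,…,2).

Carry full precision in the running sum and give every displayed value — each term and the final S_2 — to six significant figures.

S_2 ≈ 2730.00

The integral term ∫_8^20 x^2 dx = 2496.00.
½[f(8) + f(20)] = ½[64.0000 + 400.000] = 232.000.
Running total after boundary: 2728.00.
k=1: B_{2}/(2)! × [f^{(1)}(20) − f^{(1)}(8)] = 1/12 × (40.0000 − 16.0000) = 2.00000.
Partial sum through k=1: 2730.00.
k=2: B_{4}/(4)! × [f^{(3)}(20) − f^{(3)}(8)] = −1/720 × (0.00000 − 0.00000) = 0.00000.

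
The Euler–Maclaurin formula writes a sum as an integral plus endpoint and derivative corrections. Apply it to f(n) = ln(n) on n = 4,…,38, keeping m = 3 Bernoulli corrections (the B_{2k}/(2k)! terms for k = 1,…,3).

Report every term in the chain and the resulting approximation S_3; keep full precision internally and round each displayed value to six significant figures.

S_3 ≈ 101.176

The integral term ∫_4^38 ln(x) dx = 98.6831.
½[f(4) + f(38)] = ½[1.38629 + 3.63759] = 2.51194.
Integral + boundary = 101.195.
Order-1 term: 1/12 · (0.0263158 − 0.250000) = -0.0186404.
Partial sum through k=1: 101.176.
Order-2 term: −1/720 · (3.64485e-05 − 0.0312500) = 4.33522e-05.
Partial sum through k=2: 101.176.
Order-3 term: 1/30240 · (3.02896e-07 − 0.0234375) = -7.75040e-07.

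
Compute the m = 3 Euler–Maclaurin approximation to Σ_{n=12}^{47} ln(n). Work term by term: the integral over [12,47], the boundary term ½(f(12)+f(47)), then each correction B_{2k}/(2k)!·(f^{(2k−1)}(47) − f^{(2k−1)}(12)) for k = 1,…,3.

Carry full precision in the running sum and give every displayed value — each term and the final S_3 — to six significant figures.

S_3 ≈ 119.300

The integral term ∫_12^47 ln(x) dx = 116.138.
Boundary: ½(f(12) + f(47)) = ½(2.48491 + 3.85015) = 3.16753.
Running total after boundary: 119.306.
k=1: B_{2}/(2)! × [f^{(1)}(47) − f^{(1)}(12)] = 1/12 × (0.0212766 − 0.0833333) = -0.00517139.
Partial sum through k=1: 119.300.
k=2: B_{4}/(4)! × [f^{(3)}(47) − f^{(3)}(12)] = −1/720 × (1.92636e-05 − 0.00115741) = 1.58076e-06.
Partial sum through k=2: 119.300.
k=3: B_{6}/(6)! × [f^{(5)}(47) − f^{(5)}(12)] = 1/30240 × (1.04646e-07 − 9.64506e-05) = -3.18604e-09.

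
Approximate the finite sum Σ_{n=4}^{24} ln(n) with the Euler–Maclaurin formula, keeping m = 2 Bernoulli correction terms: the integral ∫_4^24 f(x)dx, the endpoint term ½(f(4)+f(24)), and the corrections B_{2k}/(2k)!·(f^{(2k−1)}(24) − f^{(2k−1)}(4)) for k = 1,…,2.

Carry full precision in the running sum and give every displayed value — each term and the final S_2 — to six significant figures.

The integral term ∫_4^24 ln(x) dx = 50.7281.
Endpoint term: (f(4) + f(24))/2 = (1.38629 + 3.17805)/2 = 2.28217.
Integral + boundary = 53.0103.
k=1: B_{2}/(2)! × [f^{(1)}(24) − f^{(1)}(4)] = 1/12 × (0.0416667 − 0.250000) = -0.0173611.
Partial sum through k=1: 52.9929.
k=2: B_{4}/(4)! × [f^{(3)}(24) − f^{(3)}(4)] = −1/720 × (0.000144676 − 0.0312500) = 4.32018e-05.

S_2 ≈ 52.9930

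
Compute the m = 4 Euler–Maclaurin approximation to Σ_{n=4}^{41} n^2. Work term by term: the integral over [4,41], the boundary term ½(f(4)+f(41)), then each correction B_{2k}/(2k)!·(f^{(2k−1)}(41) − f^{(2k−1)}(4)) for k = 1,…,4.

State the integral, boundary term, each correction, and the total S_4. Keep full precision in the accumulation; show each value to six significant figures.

S_4 ≈ 23807.0

∫_4^41 x^2 dx evaluates to 22952.3.
Boundary: ½(f(4) + f(41)) = ½(16.0000 + 1681.00) = 848.500.
So far: 23800.8.
k=1: B_{2}/(2)! × [f^{(1)}(41) − f^{(1)}(4)] = 1/12 × (82.0000 − 8.00000) = 6.16667.
After k=1: 23807.0.
k=2: B_{4}/(4)! × [f^{(3)}(41) − f^{(3)}(4)] = −1/720 × (0.00000 − 0.00000) = 0.00000.
After k=2: 23807.0.
k=3: B_{6}/(6)! × [f^{(5)}(41) − f^{(5)}(4)] = 1/30240 × (0.00000 − 0.00000) = 0.00000.
After k=3: 23807.0.
k=4: B_{8}/(8)! × [f^{(7)}(41) − f^{(7)}(4)] = −1/1209600 × (0.00000 − 0.00000) = 0.00000.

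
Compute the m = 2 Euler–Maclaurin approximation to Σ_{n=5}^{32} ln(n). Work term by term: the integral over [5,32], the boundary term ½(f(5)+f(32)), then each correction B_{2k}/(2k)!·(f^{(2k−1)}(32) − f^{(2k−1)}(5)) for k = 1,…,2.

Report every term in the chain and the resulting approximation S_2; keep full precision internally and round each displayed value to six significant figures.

∫_5^32 ln(x) dx evaluates to 75.8564.
Boundary: ½(f(5) + f(32)) = ½(1.60944 + 3.46574) = 2.53759.
Integral + boundary = 78.3939.
Correction k=1: B_{2}/2! · (f^{(1)}(32) − f^{(1)}(5)) = 1/12 · (0.0312500 − 0.200000) = -0.0140625.
Partial sum through k=1: 78.3799.
Correction k=2: B_{4}/4! · (f^{(3)}(32) − f^{(3)}(5)) = −1/720 · (6.10352e-05 − 0.0160000) = 2.21375e-05.

S_2 ≈ 78.3799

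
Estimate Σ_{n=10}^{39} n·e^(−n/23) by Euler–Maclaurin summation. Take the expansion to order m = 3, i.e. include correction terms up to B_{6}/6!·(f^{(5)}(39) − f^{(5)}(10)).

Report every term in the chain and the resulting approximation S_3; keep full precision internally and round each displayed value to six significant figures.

The integral term ∫_10^39 x·e^(−x/23) dx = 229.739.
Endpoint term: (f(10) + f(39))/2 = (6.47405 + 7.15570)/2 = 6.81488.
So far: 236.554.
Correction k=1: B_{2}/2! · (f^{(1)}(39) − f^{(1)}(10)) = 1/12 · (-0.127638 − 0.365925) = -0.0411302.
After k=1: 236.513.
Correction k=2: B_{4}/4! · (f^{(3)}(39) − f^{(3)}(10)) = −1/720 · (0.000452403 − 0.00313939) = 3.73192e-06.
After k=2: 236.513.
Correction k=3: B_{6}/6! · (f^{(5)}(39) − f^{(5)}(10)) = 1/30240 · (2.16652e-06 − 1.05615e-05) = -2.77613e-10.

S_3 ≈ 236.513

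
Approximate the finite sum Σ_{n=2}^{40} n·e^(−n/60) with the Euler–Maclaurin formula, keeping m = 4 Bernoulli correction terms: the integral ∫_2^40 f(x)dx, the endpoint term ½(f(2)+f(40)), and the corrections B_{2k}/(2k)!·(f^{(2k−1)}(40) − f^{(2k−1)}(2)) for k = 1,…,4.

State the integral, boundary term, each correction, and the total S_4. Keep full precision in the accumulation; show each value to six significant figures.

∫_2^40 x·e^(−x/60) dx evaluates to 517.541.
Endpoint term: (f(2) + f(40))/2 = (1.93443 + 20.5367)/2 = 11.2356.
Integral + boundary = 528.777.
Correction k=1: B_{2}/2! · (f^{(1)}(40) − f^{(1)}(2)) = 1/12 · (0.171139 − 0.934976) = -0.0636530.
After k=1: 528.713.
Correction k=2: B_{4}/4! · (f^{(3)}(40) − f^{(3)}(2)) = −1/720 · (0.000332770 − 0.000797058) = 6.44844e-07.
After k=2: 528.713.
Correction k=3: B_{6}/6! · (f^{(5)}(40) − f^{(5)}(2)) = 1/30240 · (1.71667e-07 − 3.70667e-07) = -6.58067e-12.
After k=3: 528.713.
Correction k=4: B_{8}/8! · (f^{(7)}(40) − f^{(7)}(2)) = −1/1209600 · (6.96940e-11 − 1.44425e-10) = 6.17812e-17.

S_4 ≈ 528.713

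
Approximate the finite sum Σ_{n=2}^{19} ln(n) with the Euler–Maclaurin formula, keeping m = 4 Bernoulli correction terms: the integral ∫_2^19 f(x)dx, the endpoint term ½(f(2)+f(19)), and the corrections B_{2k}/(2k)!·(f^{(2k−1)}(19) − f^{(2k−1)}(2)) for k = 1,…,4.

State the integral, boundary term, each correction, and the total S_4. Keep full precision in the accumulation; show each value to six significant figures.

Integral: ∫_2^19 ln(x) dx = 37.5580.
Boundary: ½(f(2) + f(19)) = ½(0.693147 + 2.94444) = 1.81879.
So far: 39.3768.
Order-1 term: 1/12 · (0.0526316 − 0.500000) = -0.0372807.
Running total after k=1: 39.3396.
Order-2 term: −1/720 · (0.000291588 − 0.250000) = 0.000346817.
Running total after k=2: 39.3399.
Order-3 term: 1/30240 · (9.69267e-06 − 0.750000) = -2.48013e-05.
Running total after k=3: 39.3399.
Order-4 term: −1/1209600 · (8.05485e-07 − 5.62500) = 4.65030e-06.

S_4 ≈ 39.3399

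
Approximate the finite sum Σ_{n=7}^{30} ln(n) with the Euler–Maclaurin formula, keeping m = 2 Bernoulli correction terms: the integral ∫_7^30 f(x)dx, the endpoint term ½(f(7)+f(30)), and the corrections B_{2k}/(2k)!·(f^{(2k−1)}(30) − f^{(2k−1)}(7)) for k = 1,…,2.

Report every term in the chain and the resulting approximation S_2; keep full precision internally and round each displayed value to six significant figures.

S_2 ≈ 68.0790

Integral: ∫_7^30 ln(x) dx = 65.4146.
Boundary: ½(f(7) + f(30)) = ½(1.94591 + 3.40120) = 2.67355.
So far: 68.0881.
Order-1 term: 1/12 · (0.0333333 − 0.142857) = -0.00912698.
After k=1: 68.0790.
Order-2 term: −1/720 · (7.40741e-05 − 0.00583090) = 7.99560e-06.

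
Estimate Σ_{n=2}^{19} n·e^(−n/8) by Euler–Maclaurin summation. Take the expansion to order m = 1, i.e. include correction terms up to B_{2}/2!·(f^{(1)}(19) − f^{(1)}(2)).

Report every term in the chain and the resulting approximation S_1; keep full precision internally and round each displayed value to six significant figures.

S_1 ≈ 43.8160

Integral: ∫_2^19 x·e^(−x/8) dx = 42.2129.
½[f(2) + f(19)] = ½[1.55760 + 1.76728] = 1.66244.
So far: 43.8754.
Correction k=1: B_{2}/2! · (f^{(1)}(19) − f^{(1)}(2)) = 1/12 · (-0.127895 − 0.584101) = -0.0593330.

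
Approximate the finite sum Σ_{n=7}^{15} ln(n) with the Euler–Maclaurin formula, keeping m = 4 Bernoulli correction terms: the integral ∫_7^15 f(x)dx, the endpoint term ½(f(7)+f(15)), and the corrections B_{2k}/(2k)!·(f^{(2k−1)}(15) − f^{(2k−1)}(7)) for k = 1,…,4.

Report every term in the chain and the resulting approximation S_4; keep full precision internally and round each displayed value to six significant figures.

S_4 ≈ 21.3200

The integral term ∫_7^15 ln(x) dx = 18.9994.
Endpoint term: (f(7) + f(15))/2 = (1.94591 + 2.70805)/2 = 2.32698.
Running total after boundary: 21.3264.
Correction k=1: B_{2}/2! · (f^{(1)}(15) − f^{(1)}(7)) = 1/12 · (0.0666667 − 0.142857) = -0.00634921.
After k=1: 21.3200.
Correction k=2: B_{4}/4! · (f^{(3)}(15) − f^{(3)}(7)) = −1/720 · (0.000592593 − 0.00583090) = 7.27543e-06.
After k=2: 21.3200.
Correction k=3: B_{6}/6! · (f^{(5)}(15) − f^{(5)}(7)) = 1/30240 · (3.16049e-05 − 0.00142798) = -4.61763e-08.
After k=3: 21.3200.
Correction k=4: B_{8}/8! · (f^{(7)}(15) − f^{(7)}(7)) = −1/1209600 · (4.21399e-06 − 0.000874271) = 7.19293e-10.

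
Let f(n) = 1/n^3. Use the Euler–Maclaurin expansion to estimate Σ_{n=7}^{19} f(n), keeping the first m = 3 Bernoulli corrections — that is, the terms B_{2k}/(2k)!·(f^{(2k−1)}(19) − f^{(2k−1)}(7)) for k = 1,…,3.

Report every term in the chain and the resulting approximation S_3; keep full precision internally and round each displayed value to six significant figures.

The integral term ∫_7^19 1/x^3 dx = 0.00881904.
Endpoint term: (f(7) + f(19))/2 = (0.00291545 + 0.000145794)/2 = 0.00153062.
Integral + boundary = 0.0103497.
Correction k=1: B_{2}/2! · (f^{(1)}(19) − f^{(1)}(7)) = 1/12 · (-2.30201e-05 − (-0.00124948)) = 0.000102205.
Running total after k=1: 0.0104519.
Correction k=2: B_{4}/4! · (f^{(3)}(19) − f^{(3)}(7)) = −1/720 · (-1.27535e-06 − (-0.000509992)) = -7.06550e-07.
Running total after k=2: 0.0104512.
Correction k=3: B_{6}/6! · (f^{(5)}(19) − f^{(5)}(7)) = 1/30240 · (-1.48379e-07 − (-0.000437136)) = 1.44506e-08.

S_3 ≈ 0.0104512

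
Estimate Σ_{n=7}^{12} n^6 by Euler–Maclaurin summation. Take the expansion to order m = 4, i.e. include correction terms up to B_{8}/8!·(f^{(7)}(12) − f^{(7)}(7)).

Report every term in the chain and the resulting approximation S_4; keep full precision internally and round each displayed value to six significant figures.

∫_7^12 x^6 dx evaluates to 5.00118e+06.
Boundary: ½(f(7) + f(12)) = ½(117649 + 2.98598e+06) = 1.55182e+06.
So far: 6.55300e+06.
k=1: B_{2}/(2)! × [f^{(1)}(12) − f^{(1)}(7)] = 1/12 × (1.49299e+06 − 100842) = 116012.
Partial sum through k=1: 6.66901e+06.
k=2: B_{4}/(4)! × [f^{(3)}(12) − f^{(3)}(7)] = −1/720 × (207360 − 41160.0) = -230.833.
Partial sum through k=2: 6.66878e+06.
k=3: B_{6}/(6)! × [f^{(5)}(12) − f^{(5)}(7)] = 1/30240 × (8640.00 − 5040.00) = 0.119048.
Partial sum through k=3: 6.66878e+06.
k=4: B_{8}/(8)! × [f^{(7)}(12) − f^{(7)}(7)] = −1/1209600 × (0.00000 − 0.00000) = 0.00000.

S_4 ≈ 6.66878e+06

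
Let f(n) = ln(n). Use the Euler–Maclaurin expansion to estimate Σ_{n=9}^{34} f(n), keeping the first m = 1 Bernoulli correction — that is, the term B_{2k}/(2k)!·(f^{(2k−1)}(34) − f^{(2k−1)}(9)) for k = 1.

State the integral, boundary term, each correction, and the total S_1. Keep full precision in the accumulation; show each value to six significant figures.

The integral term ∫_9^34 ln(x) dx = 75.1212.
½[f(9) + f(34)] = ½[2.19722 + 3.52636] = 2.86179.
So far: 77.9830.
Order-1 term: 1/12 · (0.0294118 − 0.111111) = -0.00680828.

S_1 ≈ 77.9762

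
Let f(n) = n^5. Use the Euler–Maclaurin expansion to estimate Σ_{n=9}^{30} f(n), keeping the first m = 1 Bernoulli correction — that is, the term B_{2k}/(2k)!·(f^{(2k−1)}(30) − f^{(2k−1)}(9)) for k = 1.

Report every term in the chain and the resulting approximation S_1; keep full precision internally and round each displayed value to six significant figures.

S_1 ≈ 1.33926e+08

The integral term ∫_9^30 x^5 dx = 1.21411e+08.
Boundary: ½(f(9) + f(30)) = ½(59049.0 + 2.43000e+07) = 1.21795e+07.
So far: 1.33591e+08.
Correction k=1: B_{2}/2! · (f^{(1)}(30) − f^{(1)}(9)) = 1/12 · (4.05000e+06 − 32805.0) = 334766.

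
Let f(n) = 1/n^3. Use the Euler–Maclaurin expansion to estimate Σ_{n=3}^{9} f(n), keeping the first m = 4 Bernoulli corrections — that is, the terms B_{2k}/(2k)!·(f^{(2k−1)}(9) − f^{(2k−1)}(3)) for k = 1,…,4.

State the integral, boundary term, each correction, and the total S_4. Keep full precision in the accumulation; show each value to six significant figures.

∫_3^9 1/x^3 dx evaluates to 0.0493827.
Endpoint term: (f(3) + f(9))/2 = (0.0370370 + 0.00137174)/2 = 0.0192044.
Integral + boundary = 0.0685871.
k=1: B_{2}/(2)! × [f^{(1)}(9) − f^{(1)}(3)] = 1/12 × (-0.000457247 − (-0.0370370)) = 0.00304832.
Running total after k=1: 0.0716354.
k=2: B_{4}/(4)! × [f^{(3)}(9) − f^{(3)}(3)] = −1/720 × (-0.000112901 − (-0.0823045)) = -0.000114155.
Running total after k=2: 0.0715213.
k=3: B_{6}/(6)! × [f^{(5)}(9) − f^{(5)}(3)] = 1/30240 × (-5.85410e-05 − (-0.384088)) = 1.26994e-05.
Running total after k=3: 0.0715340.
k=4: B_{8}/(8)! × [f^{(7)}(9) − f^{(7)}(3)] = −1/1209600 × (-5.20365e-05 − (-3.07270)) = -2.54022e-06.

S_4 ≈ 0.0715314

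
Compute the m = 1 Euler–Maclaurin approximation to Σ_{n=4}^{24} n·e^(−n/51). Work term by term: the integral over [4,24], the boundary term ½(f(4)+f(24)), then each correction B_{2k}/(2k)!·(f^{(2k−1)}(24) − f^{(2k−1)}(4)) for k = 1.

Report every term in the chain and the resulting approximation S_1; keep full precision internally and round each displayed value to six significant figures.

∫_4^24 x·e^(−x/51) dx evaluates to 204.178.
Boundary: ½(f(4) + f(24)) = ½(3.69826 + 14.9912) = 9.34475.
Running total after boundary: 213.523.
k=1: B_{2}/(2)! × [f^{(1)}(24) − f^{(1)}(4)] = 1/12 × (0.330689 − 0.852051) = -0.0434468.

S_1 ≈ 213.480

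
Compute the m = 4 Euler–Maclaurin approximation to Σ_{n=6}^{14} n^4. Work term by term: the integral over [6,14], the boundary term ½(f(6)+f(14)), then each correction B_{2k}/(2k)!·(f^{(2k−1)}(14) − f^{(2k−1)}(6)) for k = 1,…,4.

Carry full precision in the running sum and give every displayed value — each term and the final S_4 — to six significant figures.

S_4 ≈ 126708

∫_6^14 x^4 dx evaluates to 106010.
½[f(6) + f(14)] = ½[1296.00 + 38416.0] = 19856.0.
Running total after boundary: 125866.
Correction k=1: B_{2}/2! · (f^{(1)}(14) − f^{(1)}(6)) = 1/12 · (10976.0 − 864.000) = 842.667.
After k=1: 126708.
Correction k=2: B_{4}/4! · (f^{(3)}(14) − f^{(3)}(6)) = −1/720 · (336.000 − 144.000) = -0.266667.
After k=2: 126708.
Correction k=3: B_{6}/6! · (f^{(5)}(14) − f^{(5)}(6)) = 1/30240 · (0.00000 − 0.00000) = 0.00000.
After k=3: 126708.
Correction k=4: B_{8}/8! · (f^{(7)}(14) − f^{(7)}(6)) = −1/1209600 · (0.00000 − 0.00000) = 0.00000.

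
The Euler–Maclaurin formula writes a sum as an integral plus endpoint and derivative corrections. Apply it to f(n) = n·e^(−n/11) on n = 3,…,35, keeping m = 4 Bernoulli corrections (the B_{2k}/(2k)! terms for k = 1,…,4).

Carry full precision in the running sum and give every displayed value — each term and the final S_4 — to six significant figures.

The integral term ∫_3^35 x·e^(−x/11) dx = 96.2361.
Boundary: ½(f(3) + f(35)) = ½(2.28390 + 1.45285) = 1.86838.
Running total after boundary: 98.1045.
Correction k=1: B_{2}/2! · (f^{(1)}(35) − f^{(1)}(3)) = 1/12 · (-0.0905675 − 0.553673) = -0.0536867.
After k=1: 98.0508.
Correction k=2: B_{4}/4! · (f^{(3)}(35) − f^{(3)}(3)) = −1/720 · (-6.23743e-05 − 0.0171593) = 2.39190e-05.
After k=2: 98.0509.
Correction k=3: B_{6}/6! · (f^{(5)}(35) − f^{(5)}(3)) = 1/30240 · (5.15490e-06 − 0.000245808) = -7.95810e-09.
After k=3: 98.0509.
Correction k=4: B_{8}/8! · (f^{(7)}(35) − f^{(7)}(3)) = −1/1209600 · (8.94653e-08 − 2.89094e-06) = 2.31603e-12.

S_4 ≈ 98.0509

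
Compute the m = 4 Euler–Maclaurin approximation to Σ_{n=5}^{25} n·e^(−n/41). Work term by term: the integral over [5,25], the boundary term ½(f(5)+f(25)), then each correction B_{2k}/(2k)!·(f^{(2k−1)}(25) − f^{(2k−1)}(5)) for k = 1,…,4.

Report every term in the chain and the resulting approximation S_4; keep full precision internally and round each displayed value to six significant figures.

S_4 ≈ 207.765

The integral term ∫_5^25 x·e^(−x/41) dx = 198.805.
Endpoint term: (f(5) + f(25))/2 = (4.42596 + 13.5871)/2 = 9.00652.
So far: 207.812.
Order-1 term: 1/12 · (0.212091 − 0.777241) = -0.0470959.
After k=1: 207.765.
Order-2 term: −1/720 · (0.000772789 − 0.00151554) = 1.03160e-06.
After k=2: 207.765.
Order-3 term: 1/30240 · (8.44383e-07 − 1.52809e-06) = -2.26092e-11.
After k=3: 207.765.
Order-4 term: −1/1209600 · (7.31140e-10 − 1.28174e-09) = 4.55190e-16.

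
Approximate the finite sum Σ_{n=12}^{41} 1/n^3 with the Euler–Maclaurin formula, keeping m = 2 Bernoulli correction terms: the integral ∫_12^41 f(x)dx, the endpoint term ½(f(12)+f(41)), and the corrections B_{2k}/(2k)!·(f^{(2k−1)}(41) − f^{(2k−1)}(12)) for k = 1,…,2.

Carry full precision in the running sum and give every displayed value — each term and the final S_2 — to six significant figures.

S_2 ≈ 0.00348333

∫_12^41 1/x^3 dx evaluates to 0.00317478.
Endpoint term: (f(12) + f(41))/2 = (0.000578704 + 1.45094e-05)/2 = 0.000296607.
So far: 0.00347139.
Correction k=1: B_{2}/2! · (f^{(1)}(41) − f^{(1)}(12)) = 1/12 · (-1.06166e-06 − (-0.000144676)) = 1.19679e-05.
Partial sum through k=1: 0.00348335.
Correction k=2: B_{4}/4! · (f^{(3)}(41) − f^{(3)}(12)) = −1/720 · (-1.26313e-08 − (-2.00939e-05)) = -2.78906e-08.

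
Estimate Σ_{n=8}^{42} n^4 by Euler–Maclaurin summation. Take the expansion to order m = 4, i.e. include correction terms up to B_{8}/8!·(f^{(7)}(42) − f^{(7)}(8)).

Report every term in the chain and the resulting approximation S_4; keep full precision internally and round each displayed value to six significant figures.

∫_8^42 x^4 dx evaluates to 2.61317e+07.
Boundary: ½(f(8) + f(42)) = ½(4096.00 + 3.11170e+06) = 1.55790e+06.
So far: 2.76896e+07.
Order-1 term: 1/12 · (296352 − 2048.00) = 24525.3.
Partial sum through k=1: 2.77141e+07.
Order-2 term: −1/720 · (1008.00 − 192.000) = -1.13333.
Partial sum through k=2: 2.77141e+07.
Order-3 term: 1/30240 · (0.00000 − 0.00000) = 0.00000.
Partial sum through k=3: 2.77141e+07.
Order-4 term: −1/1209600 · (0.00000 − 0.00000) = 0.00000.

S_4 ≈ 2.77141e+07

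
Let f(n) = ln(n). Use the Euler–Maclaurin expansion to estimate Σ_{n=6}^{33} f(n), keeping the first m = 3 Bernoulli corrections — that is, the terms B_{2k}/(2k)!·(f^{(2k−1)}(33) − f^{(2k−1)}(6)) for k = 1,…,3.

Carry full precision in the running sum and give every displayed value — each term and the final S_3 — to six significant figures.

The integral term ∫_6^33 ln(x) dx = 77.6342.
Boundary: ½(f(6) + f(33)) = ½(1.79176 + 3.49651) = 2.64413.
So far: 80.2783.
k=1: B_{2}/(2)! × [f^{(1)}(33) − f^{(1)}(6)] = 1/12 × (0.0303030 − 0.166667) = -0.0113636.
Running total after k=1: 80.2670.
k=2: B_{4}/(4)! × [f^{(3)}(33) − f^{(3)}(6)] = −1/720 × (5.56529e-05 − 0.00925926) = 1.27828e-05.
Running total after k=2: 80.2670.
k=3: B_{6}/(6)! × [f^{(5)}(33) − f^{(5)}(6)] = 1/30240 × (6.13256e-07 − 0.00308642) = -1.02044e-07.

S_3 ≈ 80.2670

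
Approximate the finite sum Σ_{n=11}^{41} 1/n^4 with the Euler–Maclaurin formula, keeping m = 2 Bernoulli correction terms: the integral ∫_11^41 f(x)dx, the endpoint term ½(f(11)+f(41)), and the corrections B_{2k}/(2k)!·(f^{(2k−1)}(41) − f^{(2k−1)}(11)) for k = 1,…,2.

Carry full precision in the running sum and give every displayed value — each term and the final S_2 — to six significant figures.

∫_11^41 1/x^4 dx evaluates to 0.000245602.
Boundary: ½(f(11) + f(41)) = ½(6.83013e-05 + 3.53887e-07) = 3.43276e-05.
Integral + boundary = 0.000279929.
k=1: B_{2}/(2)! × [f^{(1)}(41) − f^{(1)}(11)] = 1/12 × (-3.45256e-08 − (-2.48369e-05)) = 2.06686e-06.
Partial sum through k=1: 0.000281996.
k=2: B_{4}/(4)! × [f^{(3)}(41) − f^{(3)}(11)] = −1/720 × (-6.16161e-10 − (-6.15790e-06)) = -8.55178e-09.

S_2 ≈ 0.000281988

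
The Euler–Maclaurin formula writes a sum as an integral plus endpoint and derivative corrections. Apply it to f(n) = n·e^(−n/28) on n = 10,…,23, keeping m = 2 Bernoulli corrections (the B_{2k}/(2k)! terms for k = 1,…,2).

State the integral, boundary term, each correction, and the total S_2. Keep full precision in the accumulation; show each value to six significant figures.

S_2 ≈ 124.938

∫_10^23 x·e^(−x/28) dx evaluates to 116.413.
½[f(10) + f(23)] = ½[6.99673 + 10.1155] = 8.55610.
So far: 124.969.
Order-1 term: 1/12 · (0.0785362 − 0.449789) = -0.0309378.
After k=1: 124.938.
Order-2 term: −1/720 · (0.00122212 − 0.00235859) = 1.57843e-06.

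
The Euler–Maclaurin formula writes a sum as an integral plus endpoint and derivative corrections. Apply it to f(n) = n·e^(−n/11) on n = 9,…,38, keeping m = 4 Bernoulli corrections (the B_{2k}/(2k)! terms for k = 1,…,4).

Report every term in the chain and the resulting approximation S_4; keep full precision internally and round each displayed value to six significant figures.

S_4 ≈ 82.6108

Integral: ∫_9^38 x·e^(−x/11) dx = 80.0380.
Endpoint term: (f(9) + f(38))/2 = (3.97110 + 1.20086)/2 = 2.58598.
So far: 82.6240.
Order-1 term: 1/12 · (-0.0775677 − 0.0802242) = -0.0131493.
Partial sum through k=1: 82.6108.
Order-2 term: −1/720 · (-0.000118714 − 0.00795612) = 1.12150e-05.
Partial sum through k=2: 82.6108.
Order-3 term: 1/30240 · (3.33577e-06 − 0.000126027) = -4.05724e-09.
Partial sum through k=3: 82.6108.
Order-4 term: −1/1209600 · (6.32449e-08 − 1.53967e-06) = 1.22059e-12.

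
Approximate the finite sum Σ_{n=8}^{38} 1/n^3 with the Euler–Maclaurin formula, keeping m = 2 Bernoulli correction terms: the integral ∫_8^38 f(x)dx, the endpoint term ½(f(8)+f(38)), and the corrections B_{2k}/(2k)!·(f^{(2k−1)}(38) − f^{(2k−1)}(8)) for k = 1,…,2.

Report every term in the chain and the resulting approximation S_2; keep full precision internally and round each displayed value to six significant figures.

The integral term ∫_8^38 1/x^3 dx = 0.00746624.
½[f(8) + f(38)] = ½[0.00195312 + 1.82242e-05] = 0.000985675.
So far: 0.00845191.
k=1: B_{2}/(2)! × [f^{(1)}(38) − f^{(1)}(8)] = 1/12 × (-1.43876e-06 − (-0.000732422)) = 6.09153e-05.
Partial sum through k=1: 0.00851283.
k=2: B_{4}/(4)! × [f^{(3)}(38) − f^{(3)}(8)] = −1/720 × (-1.99274e-08 − (-0.000228882)) = -3.17864e-07.

S_2 ≈ 0.00851251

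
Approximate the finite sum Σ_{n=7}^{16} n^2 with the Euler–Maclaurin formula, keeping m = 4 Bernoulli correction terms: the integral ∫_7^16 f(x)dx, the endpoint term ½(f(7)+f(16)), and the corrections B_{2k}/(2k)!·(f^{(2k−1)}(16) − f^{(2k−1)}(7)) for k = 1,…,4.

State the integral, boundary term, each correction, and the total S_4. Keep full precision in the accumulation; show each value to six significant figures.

S_4 ≈ 1405.00

Integral: ∫_7^16 x^2 dx = 1251.00.
½[f(7) + f(16)] = ½[49.0000 + 256.000] = 152.500.
Integral + boundary = 1403.50.
k=1: B_{2}/(2)! × [f^{(1)}(16) − f^{(1)}(7)] = 1/12 × (32.0000 − 14.0000) = 1.50000.
Running total after k=1: 1405.00.
k=2: B_{4}/(4)! × [f^{(3)}(16) − f^{(3)}(7)] = −1/720 × (0.00000 − 0.00000) = 0.00000.
Running total after k=2: 1405.00.
k=3: B_{6}/(6)! × [f^{(5)}(16) − f^{(5)}(7)] = 1/30240 × (0.00000 − 0.00000) = 0.00000.
Running total after k=3: 1405.00.
k=4: B_{8}/(8)! × [f^{(7)}(16) − f^{(7)}(7)] = −1/1209600 × (0.00000 − 0.00000) = 0.00000.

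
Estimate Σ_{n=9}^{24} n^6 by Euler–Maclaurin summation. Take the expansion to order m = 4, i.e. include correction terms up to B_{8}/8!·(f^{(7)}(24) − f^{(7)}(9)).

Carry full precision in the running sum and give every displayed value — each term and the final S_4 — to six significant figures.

∫_9^24 x^6 dx evaluates to 6.54527e+08.
Endpoint term: (f(9) + f(24))/2 = (531441 + 1.91103e+08)/2 = 9.58172e+07.
Running total after boundary: 7.50344e+08.
Correction k=1: B_{2}/2! · (f^{(1)}(24) − f^{(1)}(9)) = 1/12 · (4.77757e+07 − 354294) = 3.95179e+06.
Partial sum through k=1: 7.54296e+08.
Correction k=2: B_{4}/4! · (f^{(3)}(24) − f^{(3)}(9)) = −1/720 · (1.65888e+06 − 87480.0) = -2182.50.
Partial sum through k=2: 7.54294e+08.
Correction k=3: B_{6}/6! · (f^{(5)}(24) − f^{(5)}(9)) = 1/30240 · (17280.0 − 6480.00) = 0.357143.
Partial sum through k=3: 7.54294e+08.
Correction k=4: B_{8}/8! · (f^{(7)}(24) − f^{(7)}(9)) = −1/1209600 · (0.00000 − 0.00000) = 0.00000.

S_4 ≈ 7.54294e+08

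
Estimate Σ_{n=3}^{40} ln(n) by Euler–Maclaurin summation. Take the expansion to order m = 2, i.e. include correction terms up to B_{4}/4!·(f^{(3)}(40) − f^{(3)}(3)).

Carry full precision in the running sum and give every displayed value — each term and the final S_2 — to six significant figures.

S_2 ≈ 109.627

∫_3^40 ln(x) dx evaluates to 107.259.
Endpoint term: (f(3) + f(40))/2 = (1.09861 + 3.68888)/2 = 2.39375.
So far: 109.653.
k=1: B_{2}/(2)! × [f^{(1)}(40) − f^{(1)}(3)] = 1/12 × (0.0250000 − 0.333333) = -0.0256944.
After k=1: 109.627.
k=2: B_{4}/(4)! × [f^{(3)}(40) − f^{(3)}(3)] = −1/720 × (3.12500e-05 − 0.0740741) = 0.000102837.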